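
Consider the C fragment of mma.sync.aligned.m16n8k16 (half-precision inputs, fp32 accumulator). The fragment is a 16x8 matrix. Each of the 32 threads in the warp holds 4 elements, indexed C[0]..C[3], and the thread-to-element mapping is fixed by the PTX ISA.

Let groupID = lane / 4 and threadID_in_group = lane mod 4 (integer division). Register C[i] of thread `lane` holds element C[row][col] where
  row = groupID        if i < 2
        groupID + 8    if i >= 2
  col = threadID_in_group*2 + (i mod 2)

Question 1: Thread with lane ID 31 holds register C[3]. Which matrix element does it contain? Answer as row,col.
15,7

L=31=>grp=31>>2=7, tig=31&3=3
[3]=>row 7+8=15  col 3·2+1=7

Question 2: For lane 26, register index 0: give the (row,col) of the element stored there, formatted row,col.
6,4

L=26→G=26>>2=6, T=26&3=2
[0]→row 6+0=6  col 2·2+0=4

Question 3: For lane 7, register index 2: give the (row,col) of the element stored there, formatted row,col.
9,6

lane 7->7/4=1, 7 mod 4=3
i=2  r:1+8->9  c:2·3+0->6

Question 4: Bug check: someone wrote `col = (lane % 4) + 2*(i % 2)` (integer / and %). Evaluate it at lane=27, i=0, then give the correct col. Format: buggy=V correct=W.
buggy=3 correct=6

`(lane % 4) + 2*(i % 2)`[27,0]→3
lane 27→27/4=6, 27 mod 4=3
i=0  r:6+0→6  c:2·3+0→6
col: 3 vs 6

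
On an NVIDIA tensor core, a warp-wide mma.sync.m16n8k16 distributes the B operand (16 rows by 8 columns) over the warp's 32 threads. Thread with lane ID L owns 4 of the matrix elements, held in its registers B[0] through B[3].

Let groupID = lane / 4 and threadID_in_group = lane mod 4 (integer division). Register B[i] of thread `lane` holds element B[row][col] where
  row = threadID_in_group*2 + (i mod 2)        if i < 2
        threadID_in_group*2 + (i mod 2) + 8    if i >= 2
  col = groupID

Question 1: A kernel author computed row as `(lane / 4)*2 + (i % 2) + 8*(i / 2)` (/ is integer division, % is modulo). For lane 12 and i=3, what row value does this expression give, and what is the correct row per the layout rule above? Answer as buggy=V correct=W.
buggy=15 correct=9

`(lane / 4)*2 + (i % 2) + 8*(i / 2)`[12,3]⇒15
lane 12: gr=3 (12/4), th=0 (12%4)
i=3: r=0*2+1+8=9, c=gr=3
row: 15 vs 9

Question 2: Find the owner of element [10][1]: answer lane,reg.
c=1⇒gr=1  r=10⇒Rb=1,th=1,odd=0
L=1*4+1=5  i=1*2+0=2

5,2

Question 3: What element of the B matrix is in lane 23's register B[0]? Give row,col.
6,5

23: gid=5,tid=3
[0] (3*2+0+0,5) = (6,5)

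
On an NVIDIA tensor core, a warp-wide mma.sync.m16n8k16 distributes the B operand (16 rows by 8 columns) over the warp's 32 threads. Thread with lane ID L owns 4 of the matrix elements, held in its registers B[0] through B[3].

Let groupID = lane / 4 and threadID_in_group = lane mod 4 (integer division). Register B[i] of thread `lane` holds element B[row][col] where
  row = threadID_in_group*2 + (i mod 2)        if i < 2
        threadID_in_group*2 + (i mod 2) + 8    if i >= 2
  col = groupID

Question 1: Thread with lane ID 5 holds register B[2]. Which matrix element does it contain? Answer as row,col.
10,1

lane 5: g=1 (5/4), t=1 (5%4)
i=2: r=1*2+0+8=10, c=g=1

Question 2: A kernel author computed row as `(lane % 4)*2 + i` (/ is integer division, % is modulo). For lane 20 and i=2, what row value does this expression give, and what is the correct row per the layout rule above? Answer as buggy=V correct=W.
`(lane % 4)*2 + i`[20,2]→2
lane 20→20/4=5, 20 mod 4=0
i=2  r:2·0+0+8→8  c:5
row: 2 vs 8

buggy=2 correct=8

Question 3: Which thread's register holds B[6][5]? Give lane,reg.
c=5⇒gr=5  r=6⇒Rb=0,th=3,odd=0
L=5*4+3=23  i=0*2+0=0

23,0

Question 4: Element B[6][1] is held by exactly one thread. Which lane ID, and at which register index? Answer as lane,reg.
c=1⇒gr=1  r=6⇒Rb=0,th=3,odd=0
L=1*4+3=7  i=0*2+0=0

7,0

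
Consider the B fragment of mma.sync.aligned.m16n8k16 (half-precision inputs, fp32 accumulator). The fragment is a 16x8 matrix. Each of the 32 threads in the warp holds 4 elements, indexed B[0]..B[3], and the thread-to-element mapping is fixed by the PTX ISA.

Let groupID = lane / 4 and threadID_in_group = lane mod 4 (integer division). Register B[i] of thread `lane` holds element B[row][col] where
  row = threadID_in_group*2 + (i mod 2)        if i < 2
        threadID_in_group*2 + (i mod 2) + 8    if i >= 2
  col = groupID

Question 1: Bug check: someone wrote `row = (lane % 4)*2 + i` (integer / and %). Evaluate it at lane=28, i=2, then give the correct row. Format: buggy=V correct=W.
buggy=2 correct=8

`(lane % 4)*2 + i`[28,2]→2
lane 28→28/4=7, 28 mod 4=0
i=2  r:2·0+0+8→8  c:7
row: 2 vs 8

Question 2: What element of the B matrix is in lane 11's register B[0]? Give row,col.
lane 11: g=2 (11/4), t=3 (11%4)
i=0: r=3*2+0+0=6, c=g=2

6,2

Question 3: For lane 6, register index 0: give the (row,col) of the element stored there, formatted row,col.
lane 6: G=1 (6/4), T=2 (6%4)
i=0: r=2*2+0+0=4, c=G=1

4,1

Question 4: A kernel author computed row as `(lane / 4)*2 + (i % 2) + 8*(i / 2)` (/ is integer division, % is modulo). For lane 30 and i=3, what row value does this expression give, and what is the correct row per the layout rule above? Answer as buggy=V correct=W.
`(lane / 4)*2 + (i % 2) + 8*(i / 2)`[30,3]->23
lane 30->30/4=7, 30 mod 4=2
i=3  r:2·2+1+8->13  c:7
row: 23 vs 13

buggy=23 correct=13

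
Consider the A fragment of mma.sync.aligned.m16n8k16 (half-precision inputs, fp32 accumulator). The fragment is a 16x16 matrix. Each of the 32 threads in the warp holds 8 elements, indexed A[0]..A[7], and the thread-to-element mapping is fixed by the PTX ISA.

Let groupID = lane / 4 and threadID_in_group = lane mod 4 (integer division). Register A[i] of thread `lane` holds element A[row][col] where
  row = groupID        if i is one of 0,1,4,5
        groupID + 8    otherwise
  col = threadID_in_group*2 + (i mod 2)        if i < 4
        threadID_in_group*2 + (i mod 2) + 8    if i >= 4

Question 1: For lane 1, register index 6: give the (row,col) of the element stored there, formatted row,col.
8,10

L=1->gid=1>>2=0, tid=1&3=1
[6]->row 0+8=8  col 1·2+0+8=10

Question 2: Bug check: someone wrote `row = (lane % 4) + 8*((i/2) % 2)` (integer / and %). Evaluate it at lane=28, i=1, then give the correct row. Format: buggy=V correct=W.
buggy=0 correct=7

`(lane % 4) + 8*((i/2) % 2)`[28,1]->0
lane 28->28/4=7, 28 mod 4=0
i=1  r:7+0->7  c:2·0+1+0->1
row: 0 vs 7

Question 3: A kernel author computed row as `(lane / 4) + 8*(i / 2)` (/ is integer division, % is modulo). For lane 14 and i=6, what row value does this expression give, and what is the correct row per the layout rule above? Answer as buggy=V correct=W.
`(lane / 4) + 8*(i / 2)`[14,6]->27
L=14->gid=14>>2=3, tid=14&3=2
[6]->row 3+8=11  col 2·2+0+8=12
row: 27 vs 11

buggy=27 correct=11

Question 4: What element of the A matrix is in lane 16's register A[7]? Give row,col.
12,9

lane 16: grp=4 (16/4), tig=0 (16%4)
i=7: r=4+8=12, c=0*2+1+8=9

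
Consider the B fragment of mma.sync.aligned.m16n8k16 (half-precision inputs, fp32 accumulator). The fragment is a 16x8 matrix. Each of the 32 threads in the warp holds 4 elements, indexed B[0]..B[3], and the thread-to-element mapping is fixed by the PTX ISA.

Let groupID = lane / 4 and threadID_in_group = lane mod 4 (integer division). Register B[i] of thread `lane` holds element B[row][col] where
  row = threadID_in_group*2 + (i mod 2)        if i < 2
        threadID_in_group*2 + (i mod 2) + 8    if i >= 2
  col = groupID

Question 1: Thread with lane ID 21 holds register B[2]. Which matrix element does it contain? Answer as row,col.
lane 21: gr=5 (21/4), th=1 (21%4)
i=2: r=1*2+0+8=10, c=gr=5

10,5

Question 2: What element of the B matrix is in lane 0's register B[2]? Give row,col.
8,0

lane 0: gr=0 (0/4), th=0 (0%4)
i=2: r=0*2+0+8=8, c=gr=0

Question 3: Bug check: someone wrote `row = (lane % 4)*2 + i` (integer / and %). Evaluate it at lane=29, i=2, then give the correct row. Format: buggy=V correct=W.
buggy=4 correct=10

`(lane % 4)*2 + i`[29,2]->4
L=29->gid=29>>2=7, tid=29&3=1
[2]->row 1·2+0+8=10  col gid=7
row: 4 vs 10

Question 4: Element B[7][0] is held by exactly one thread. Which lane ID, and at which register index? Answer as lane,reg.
3,1

c=0⇒gr=0  r=7⇒Rb=0,th=3,odd=1
L=0*4+3=3  i=0*2+1=1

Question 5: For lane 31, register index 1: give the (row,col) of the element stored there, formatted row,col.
7,7

31: gr=7,th=3
[1] (3*2+1+0,7) = (7,7)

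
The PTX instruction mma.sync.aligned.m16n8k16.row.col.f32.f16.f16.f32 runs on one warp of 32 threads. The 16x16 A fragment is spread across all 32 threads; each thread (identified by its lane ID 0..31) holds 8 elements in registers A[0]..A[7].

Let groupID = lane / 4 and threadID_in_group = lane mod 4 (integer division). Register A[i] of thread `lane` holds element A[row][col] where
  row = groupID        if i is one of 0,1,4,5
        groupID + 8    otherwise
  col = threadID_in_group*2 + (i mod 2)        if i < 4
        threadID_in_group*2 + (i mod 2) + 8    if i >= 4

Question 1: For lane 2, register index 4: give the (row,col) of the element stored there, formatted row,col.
2: G=0,T=2
[4] (0+0,2*2+0+8) = (0,12)

0,12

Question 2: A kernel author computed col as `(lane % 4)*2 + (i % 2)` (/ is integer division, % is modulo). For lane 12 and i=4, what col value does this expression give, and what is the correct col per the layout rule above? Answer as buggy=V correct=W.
`(lane % 4)*2 + (i % 2)`[12,4]⇒0
lane 12: gr=3 (12/4), th=0 (12%4)
i=4: r=3+0=3, c=0*2+0+8=8
col: 0 vs 8

buggy=0 correct=8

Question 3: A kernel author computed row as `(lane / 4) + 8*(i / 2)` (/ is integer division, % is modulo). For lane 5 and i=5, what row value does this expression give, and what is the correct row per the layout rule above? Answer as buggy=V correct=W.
buggy=17 correct=1

`(lane / 4) + 8*(i / 2)`[5,5]→17
5: G=1,T=1
[5] (1+0,1*2+1+8) = (1,11)
row: 17 vs 1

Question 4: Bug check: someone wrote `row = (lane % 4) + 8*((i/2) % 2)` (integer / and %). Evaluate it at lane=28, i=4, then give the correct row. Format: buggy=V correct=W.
`(lane % 4) + 8*((i/2) % 2)`[28,4]->0
lane 28->28/4=7, 28 mod 4=0
i=4  r:7+0->7  c:2·0+0+8->8
row: 0 vs 7

buggy=0 correct=7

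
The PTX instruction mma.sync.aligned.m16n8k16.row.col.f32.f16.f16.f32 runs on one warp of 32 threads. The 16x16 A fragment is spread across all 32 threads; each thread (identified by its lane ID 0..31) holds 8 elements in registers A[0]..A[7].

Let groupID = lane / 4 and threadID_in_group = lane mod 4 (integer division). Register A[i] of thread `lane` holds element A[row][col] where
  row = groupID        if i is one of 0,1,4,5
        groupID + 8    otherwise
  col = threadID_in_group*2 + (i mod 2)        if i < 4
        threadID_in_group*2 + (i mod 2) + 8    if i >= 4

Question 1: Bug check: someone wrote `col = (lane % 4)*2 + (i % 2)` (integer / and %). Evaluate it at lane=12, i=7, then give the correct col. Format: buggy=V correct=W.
`(lane % 4)*2 + (i % 2)`[12,7]→1
L=12→G=12>>2=3, T=12&3=0
[7]→row 3+8=11  col 0·2+1+8=9
col: 1 vs 9

buggy=1 correct=9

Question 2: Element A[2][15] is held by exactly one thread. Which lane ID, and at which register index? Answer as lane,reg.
11,5

r=2→G=2,rhi=0  c=15→chi=1,T=3,p=1
L=2*4+3=11  i=1*4+0*2+1=5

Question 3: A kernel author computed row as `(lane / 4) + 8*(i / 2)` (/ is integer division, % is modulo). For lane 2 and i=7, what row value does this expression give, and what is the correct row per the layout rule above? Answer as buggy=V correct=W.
buggy=24 correct=8

`(lane / 4) + 8*(i / 2)`[2,7]->24
lane 2->2/4=0, 2 mod 4=2
i=7  r:0+8->8  c:2·2+1+8->13
row: 24 vs 8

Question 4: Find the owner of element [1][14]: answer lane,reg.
r=1⇒gr=1,Rb=0  c=14⇒Cb=1,th=3,odd=0
L=1*4+3=7  i=1*4+0*2+0=4

7,4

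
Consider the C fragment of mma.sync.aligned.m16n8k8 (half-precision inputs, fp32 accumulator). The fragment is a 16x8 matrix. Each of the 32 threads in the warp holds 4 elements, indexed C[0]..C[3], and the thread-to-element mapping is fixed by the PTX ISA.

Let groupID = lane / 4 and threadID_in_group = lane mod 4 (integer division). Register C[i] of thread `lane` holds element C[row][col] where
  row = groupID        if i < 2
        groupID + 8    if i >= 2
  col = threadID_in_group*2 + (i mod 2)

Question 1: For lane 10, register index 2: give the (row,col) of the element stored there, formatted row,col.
lane 10: g=2 (10/4), t=2 (10%4)
i=2: r=2+8=10, c=2*2+0=4

10,4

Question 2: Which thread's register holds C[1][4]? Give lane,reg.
6,0

r: 1->gid=1,r8=0  c: 4->tid=2,i&1=0
L=1*4+2=6  i=0*2+0=0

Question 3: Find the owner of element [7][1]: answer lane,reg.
28,1

r=7→G=7,rhi=0  c=1→T=0,p=1
L=7*4+0=28  i=0*2+1=1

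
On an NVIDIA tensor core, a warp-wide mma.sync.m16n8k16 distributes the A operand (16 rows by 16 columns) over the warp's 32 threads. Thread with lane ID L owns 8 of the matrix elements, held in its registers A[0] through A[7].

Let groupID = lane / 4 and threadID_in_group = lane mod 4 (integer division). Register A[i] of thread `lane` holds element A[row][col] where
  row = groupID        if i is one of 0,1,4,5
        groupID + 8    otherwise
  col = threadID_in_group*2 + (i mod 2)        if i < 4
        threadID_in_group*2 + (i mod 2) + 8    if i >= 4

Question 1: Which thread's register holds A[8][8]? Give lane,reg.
0,6

r=8->g=0,rb=1  c=8->cb=1,t=0,b0=0
L=0*4+0=0  i=1*4+1*2+0=6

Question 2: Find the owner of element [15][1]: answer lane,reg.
28,3

r: 15->gid=7,r8=1  c: 1->c8=0,tid=0,i&1=1
L=7*4+0=28  i=0*4+1*2+1=3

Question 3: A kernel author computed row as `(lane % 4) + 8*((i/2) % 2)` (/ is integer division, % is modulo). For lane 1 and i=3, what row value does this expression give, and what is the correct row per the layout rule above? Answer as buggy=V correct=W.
buggy=9 correct=8

`(lane % 4) + 8*((i/2) % 2)`[1,3]=>9
lane 1: grp=0 (1/4), tig=1 (1%4)
i=3: r=0+8=8, c=1*2+1+0=3
row: 9 vs 8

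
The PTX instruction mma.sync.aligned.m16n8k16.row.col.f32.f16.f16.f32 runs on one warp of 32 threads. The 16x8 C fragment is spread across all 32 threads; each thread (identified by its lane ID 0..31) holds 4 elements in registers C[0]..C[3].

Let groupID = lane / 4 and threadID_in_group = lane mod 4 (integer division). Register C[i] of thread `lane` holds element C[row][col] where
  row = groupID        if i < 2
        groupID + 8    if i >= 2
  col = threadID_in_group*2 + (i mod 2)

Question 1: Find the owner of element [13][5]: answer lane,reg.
22,3

r=13→G=5,rhi=1  c=5→T=2,p=1
L=5*4+2=22  i=1*2+1=3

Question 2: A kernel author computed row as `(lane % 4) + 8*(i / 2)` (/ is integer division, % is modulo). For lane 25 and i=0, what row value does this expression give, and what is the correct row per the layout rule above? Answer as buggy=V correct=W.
buggy=1 correct=6

`(lane % 4) + 8*(i / 2)`[25,0]⇒1
lane 25: gr=6 (25/4), th=1 (25%4)
i=0: r=6+0=6, c=1*2+0=2
row: 1 vs 6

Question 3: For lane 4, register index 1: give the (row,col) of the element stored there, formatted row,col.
L=4⇒gr=4>>2=1, th=4&3=0
[1]⇒row 1+0=1  col 0·2+1=1

1,1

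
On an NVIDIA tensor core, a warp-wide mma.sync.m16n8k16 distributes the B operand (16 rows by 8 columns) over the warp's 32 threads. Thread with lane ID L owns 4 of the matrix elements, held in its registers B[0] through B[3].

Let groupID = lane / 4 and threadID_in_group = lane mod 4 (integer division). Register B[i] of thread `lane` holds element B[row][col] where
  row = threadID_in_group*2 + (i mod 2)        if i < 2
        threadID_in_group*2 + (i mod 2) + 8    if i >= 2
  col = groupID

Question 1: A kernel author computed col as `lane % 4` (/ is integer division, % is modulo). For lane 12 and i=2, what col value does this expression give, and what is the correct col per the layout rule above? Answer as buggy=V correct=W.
`lane % 4`[12,2]⇒0
L=12⇒gr=12>>2=3, th=12&3=0
[2]⇒row 0·2+0+8=8  col gr=3
col: 0 vs 3

buggy=0 correct=3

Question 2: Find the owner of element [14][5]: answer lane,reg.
c=5→G=5  r=14→rhi=1,T=3,p=0
L=5*4+3=23  i=1*2+0=2

23,2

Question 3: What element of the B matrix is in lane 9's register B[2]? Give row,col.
9: g=2,t=1
[2] (1*2+0+8,2) = (10,2)

10,2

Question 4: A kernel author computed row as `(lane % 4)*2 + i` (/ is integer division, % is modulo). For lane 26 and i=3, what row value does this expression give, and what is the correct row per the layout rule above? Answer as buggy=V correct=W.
`(lane % 4)*2 + i`[26,3]→7
L=26→G=26>>2=6, T=26&3=2
[3]→row 2·2+1+8=13  col G=6
row: 7 vs 13

buggy=7 correct=13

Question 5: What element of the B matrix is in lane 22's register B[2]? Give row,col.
lane 22->22/4=5, 22 mod 4=2
i=2  r:2·2+0+8->12  c:5

12,5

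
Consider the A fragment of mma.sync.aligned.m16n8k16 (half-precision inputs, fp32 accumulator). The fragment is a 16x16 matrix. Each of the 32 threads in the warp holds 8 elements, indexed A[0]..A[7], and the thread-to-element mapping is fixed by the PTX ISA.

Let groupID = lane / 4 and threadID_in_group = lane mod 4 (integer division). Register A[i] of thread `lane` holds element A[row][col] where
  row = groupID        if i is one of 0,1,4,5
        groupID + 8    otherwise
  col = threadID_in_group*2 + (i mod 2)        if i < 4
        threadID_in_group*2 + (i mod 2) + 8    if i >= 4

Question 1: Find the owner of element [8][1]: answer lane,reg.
0,3

r: 8->gid=0,r8=1  c: 1->c8=0,tid=0,i&1=1
L=0*4+0=0  i=0*4+1*2+1=3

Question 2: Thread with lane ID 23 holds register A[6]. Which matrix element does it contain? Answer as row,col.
13,14

L=23→G=23>>2=5, T=23&3=3
[6]→row 5+8=13  col 3·2+0+8=14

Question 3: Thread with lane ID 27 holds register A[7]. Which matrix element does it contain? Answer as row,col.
14,15

lane 27⇒27/4=6, 27 mod 4=3
i=7  r:6+8⇒14  c:2·3+1+8⇒15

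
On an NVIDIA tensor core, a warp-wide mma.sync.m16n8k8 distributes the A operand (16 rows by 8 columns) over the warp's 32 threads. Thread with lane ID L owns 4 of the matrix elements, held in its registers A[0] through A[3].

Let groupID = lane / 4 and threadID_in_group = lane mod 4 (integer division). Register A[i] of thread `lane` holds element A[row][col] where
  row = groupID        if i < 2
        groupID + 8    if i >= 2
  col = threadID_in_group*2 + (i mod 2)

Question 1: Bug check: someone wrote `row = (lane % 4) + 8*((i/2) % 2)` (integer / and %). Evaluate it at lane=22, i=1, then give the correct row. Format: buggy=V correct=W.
buggy=2 correct=5

`(lane % 4) + 8*((i/2) % 2)`[22,1]=>2
L=22=>grp=22>>2=5, tig=22&3=2
[1]=>row 5+0=5  col 2·2+1=5
row: 2 vs 5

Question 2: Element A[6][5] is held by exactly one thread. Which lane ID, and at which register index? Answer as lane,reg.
r: 6->gid=6,r8=0  c: 5->tid=2,i&1=1
L=6*4+2=26  i=0*2+1=1

26,1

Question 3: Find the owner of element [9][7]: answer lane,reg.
r: 9->gid=1,r8=1  c: 7->tid=3,i&1=1
L=1*4+3=7  i=1*2+1=3

7,3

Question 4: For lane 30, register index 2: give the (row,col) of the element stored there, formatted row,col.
L=30→G=30>>2=7, T=30&3=2
[2]→row 7+8=15  col 2·2+0=4

15,4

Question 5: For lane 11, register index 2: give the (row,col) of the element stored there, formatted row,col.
11: grp=2,tig=3
[2] (2+8,3*2+0) = (10,6)

10,6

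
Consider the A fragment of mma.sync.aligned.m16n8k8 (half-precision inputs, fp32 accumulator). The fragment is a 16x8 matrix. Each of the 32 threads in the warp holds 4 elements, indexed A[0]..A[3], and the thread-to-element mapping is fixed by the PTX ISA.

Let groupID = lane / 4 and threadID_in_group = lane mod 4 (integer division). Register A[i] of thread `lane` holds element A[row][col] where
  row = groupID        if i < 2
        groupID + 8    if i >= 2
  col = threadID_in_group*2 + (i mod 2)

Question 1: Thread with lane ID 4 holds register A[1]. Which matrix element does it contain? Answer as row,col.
4: grp=1,tig=0
[1] (1+0,0*2+1) = (1,1)

1,1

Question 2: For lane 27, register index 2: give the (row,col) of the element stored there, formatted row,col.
27: gid=6,tid=3
[2] (6+8,3*2+0) = (14,6)

14,6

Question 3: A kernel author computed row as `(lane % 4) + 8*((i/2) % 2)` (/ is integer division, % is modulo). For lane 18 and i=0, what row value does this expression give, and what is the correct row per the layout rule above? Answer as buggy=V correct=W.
`(lane % 4) + 8*((i/2) % 2)`[18,0]->2
18: gid=4,tid=2
[0] (4+0,2*2+0) = (4,4)
row: 2 vs 4

buggy=2 correct=4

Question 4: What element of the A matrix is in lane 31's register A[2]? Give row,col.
lane 31: g=7 (31/4), t=3 (31%4)
i=2: r=7+8=15, c=3*2+0=6

15,6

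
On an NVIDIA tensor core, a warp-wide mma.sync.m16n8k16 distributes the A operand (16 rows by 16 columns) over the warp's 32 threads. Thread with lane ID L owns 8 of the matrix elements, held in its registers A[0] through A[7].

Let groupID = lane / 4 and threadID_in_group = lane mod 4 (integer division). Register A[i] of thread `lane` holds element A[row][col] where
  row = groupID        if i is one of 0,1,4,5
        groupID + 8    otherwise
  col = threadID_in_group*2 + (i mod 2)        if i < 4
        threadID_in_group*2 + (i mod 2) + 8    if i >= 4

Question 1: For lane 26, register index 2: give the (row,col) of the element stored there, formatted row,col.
14,4

L=26⇒gr=26>>2=6, th=26&3=2
[2]⇒row 6+8=14  col 2·2+0+0=4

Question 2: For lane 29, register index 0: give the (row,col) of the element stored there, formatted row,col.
29: grp=7,tig=1
[0] (7+0,1*2+0+0) = (7,2)

7,2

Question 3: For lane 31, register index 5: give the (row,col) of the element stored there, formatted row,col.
lane 31: grp=7 (31/4), tig=3 (31%4)
i=5: r=7+0=7, c=3*2+1+8=15

7,15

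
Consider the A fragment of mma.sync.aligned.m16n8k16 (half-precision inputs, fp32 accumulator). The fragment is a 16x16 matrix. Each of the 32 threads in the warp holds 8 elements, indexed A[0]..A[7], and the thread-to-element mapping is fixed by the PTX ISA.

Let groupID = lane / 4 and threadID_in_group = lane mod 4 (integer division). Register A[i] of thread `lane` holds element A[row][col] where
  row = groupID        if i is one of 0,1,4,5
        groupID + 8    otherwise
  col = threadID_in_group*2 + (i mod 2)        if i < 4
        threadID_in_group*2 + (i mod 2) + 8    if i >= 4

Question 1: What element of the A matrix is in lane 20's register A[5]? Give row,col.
20: gid=5,tid=0
[5] (5+0,0*2+1+8) = (5,9)

5,9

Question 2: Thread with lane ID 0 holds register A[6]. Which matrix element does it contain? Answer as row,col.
L=0→G=0>>2=0, T=0&3=0
[6]→row 0+8=8  col 0·2+0+8=8

8,8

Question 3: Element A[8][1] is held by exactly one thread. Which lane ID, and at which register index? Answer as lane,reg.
r=8→G=0,rhi=1  c=1→chi=0,T=0,p=1
L=0*4+0=0  i=0*4+1*2+1=3

0,3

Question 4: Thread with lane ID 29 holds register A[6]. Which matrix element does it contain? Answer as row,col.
lane 29: grp=7 (29/4), tig=1 (29%4)
i=6: r=7+8=15, c=1*2+0+8=10

15,10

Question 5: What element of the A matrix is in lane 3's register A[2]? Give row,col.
8,6

lane 3->3/4=0, 3 mod 4=3
i=2  r:0+8->8  c:2·3+0+0->6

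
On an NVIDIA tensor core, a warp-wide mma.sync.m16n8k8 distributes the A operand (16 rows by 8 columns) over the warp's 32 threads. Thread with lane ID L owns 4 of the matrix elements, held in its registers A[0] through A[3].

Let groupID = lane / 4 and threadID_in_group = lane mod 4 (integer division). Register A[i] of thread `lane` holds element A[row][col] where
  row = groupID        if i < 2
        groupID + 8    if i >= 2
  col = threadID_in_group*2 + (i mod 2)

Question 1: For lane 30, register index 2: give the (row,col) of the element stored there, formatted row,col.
15,4

lane 30: G=7 (30/4), T=2 (30%4)
i=2: r=7+8=15, c=2*2+0=4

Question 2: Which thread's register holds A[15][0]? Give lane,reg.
r:15=>grp=7,rB=1  c:0=>tig=0,lo=0
L=7*4+0=28  i=1*2+0=2

28,2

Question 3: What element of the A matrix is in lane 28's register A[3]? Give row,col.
15,1

lane 28: gid=7 (28/4), tid=0 (28%4)
i=3: r=7+8=15, c=0*2+1=1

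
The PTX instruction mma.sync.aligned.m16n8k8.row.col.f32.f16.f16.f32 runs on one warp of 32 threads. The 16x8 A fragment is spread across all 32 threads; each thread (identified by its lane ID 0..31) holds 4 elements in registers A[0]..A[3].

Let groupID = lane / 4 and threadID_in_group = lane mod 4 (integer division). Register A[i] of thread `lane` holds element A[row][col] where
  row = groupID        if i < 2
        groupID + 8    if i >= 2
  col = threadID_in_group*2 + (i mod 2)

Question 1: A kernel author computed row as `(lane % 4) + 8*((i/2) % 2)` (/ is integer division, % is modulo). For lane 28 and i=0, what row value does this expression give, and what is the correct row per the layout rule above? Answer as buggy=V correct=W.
buggy=0 correct=7

`(lane % 4) + 8*((i/2) % 2)`[28,0]->0
L=28->g=28>>2=7, t=28&3=0
[0]->row 7+0=7  col 0·2+0=0
row: 0 vs 7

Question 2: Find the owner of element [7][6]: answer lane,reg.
r: 7->gid=7,r8=0  c: 6->tid=3,i&1=0
L=7*4+3=31  i=0*2+0=0

31,0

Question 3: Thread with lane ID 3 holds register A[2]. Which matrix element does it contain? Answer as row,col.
3: g=0,t=3
[2] (0+8,3*2+0) = (8,6)

8,6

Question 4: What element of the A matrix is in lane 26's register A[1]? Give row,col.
6,5

L=26->gid=26>>2=6, tid=26&3=2
[1]->row 6+0=6  col 2·2+1=5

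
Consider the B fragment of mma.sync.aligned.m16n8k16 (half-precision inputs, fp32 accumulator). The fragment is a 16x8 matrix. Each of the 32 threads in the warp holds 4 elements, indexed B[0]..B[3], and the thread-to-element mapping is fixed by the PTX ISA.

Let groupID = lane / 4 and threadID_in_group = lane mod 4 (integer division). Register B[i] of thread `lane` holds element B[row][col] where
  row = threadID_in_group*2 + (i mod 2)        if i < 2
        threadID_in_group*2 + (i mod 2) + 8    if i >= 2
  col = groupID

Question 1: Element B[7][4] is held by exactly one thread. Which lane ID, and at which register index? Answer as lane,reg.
c: 4->gid=4  r: 7->r8=0,tid=3,i&1=1
L=4*4+3=19  i=0*2+1=1

19,1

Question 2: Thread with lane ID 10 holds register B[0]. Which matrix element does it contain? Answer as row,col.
lane 10: g=2 (10/4), t=2 (10%4)
i=0: r=2*2+0+0=4, c=g=2

4,2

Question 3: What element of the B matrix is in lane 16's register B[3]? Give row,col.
16: G=4,T=0
[3] (0*2+1+8,4) = (9,4)

9,4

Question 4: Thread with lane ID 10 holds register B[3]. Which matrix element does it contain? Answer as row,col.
13,2

lane 10: G=2 (10/4), T=2 (10%4)
i=3: r=2*2+1+8=13, c=G=2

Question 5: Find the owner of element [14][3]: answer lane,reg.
c:3=>grp=3  r:14=>rB=1,tig=3,lo=0
L=3*4+3=15  i=1*2+0=2

15,2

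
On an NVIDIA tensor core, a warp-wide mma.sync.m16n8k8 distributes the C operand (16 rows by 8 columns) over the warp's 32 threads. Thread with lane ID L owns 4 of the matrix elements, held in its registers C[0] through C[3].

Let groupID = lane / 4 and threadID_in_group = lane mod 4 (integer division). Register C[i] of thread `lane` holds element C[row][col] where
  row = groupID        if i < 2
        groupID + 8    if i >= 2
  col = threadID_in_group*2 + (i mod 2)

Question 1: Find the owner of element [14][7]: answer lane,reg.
r=14⇒gr=6,Rb=1  c=7⇒th=3,odd=1
L=6*4+3=27  i=1*2+1=3

27,3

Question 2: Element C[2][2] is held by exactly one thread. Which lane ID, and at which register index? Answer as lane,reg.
r=2->g=2,rb=0  c=2->t=1,b0=0
L=2*4+1=9  i=0*2+0=0

9,0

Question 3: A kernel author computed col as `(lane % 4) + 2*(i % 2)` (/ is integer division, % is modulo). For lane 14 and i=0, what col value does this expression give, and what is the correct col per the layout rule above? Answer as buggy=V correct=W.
`(lane % 4) + 2*(i % 2)`[14,0]=>2
lane 14=>14/4=3, 14 mod 4=2
i=0  r:3+0=>3  c:2·2+0=>4
col: 2 vs 4

buggy=2 correct=4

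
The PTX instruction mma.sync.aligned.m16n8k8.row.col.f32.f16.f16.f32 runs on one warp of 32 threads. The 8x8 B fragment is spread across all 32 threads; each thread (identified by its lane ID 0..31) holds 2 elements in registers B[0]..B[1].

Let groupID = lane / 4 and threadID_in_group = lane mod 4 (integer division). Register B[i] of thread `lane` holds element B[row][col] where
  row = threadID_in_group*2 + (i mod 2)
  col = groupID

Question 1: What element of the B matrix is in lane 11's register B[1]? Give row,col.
7,2

L=11⇒gr=11>>2=2, th=11&3=3
[1]⇒row 3·2+1=7  col gr=2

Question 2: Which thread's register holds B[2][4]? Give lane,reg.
c=4⇒gr=4  r=2⇒th=1,odd=0
L=4*4+1=17  i=0=0

17,0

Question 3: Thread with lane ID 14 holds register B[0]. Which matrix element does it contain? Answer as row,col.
lane 14->14/4=3, 14 mod 4=2
i=0  r:2·2+0->4  c:3

4,3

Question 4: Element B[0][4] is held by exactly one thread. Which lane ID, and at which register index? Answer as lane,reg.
16,0

c=4⇒gr=4  r=0⇒th=0,odd=0
L=4*4+0=16  i=0=0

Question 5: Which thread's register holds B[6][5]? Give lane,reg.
23,0

c=5⇒gr=5  r=6⇒th=3,odd=0
L=5*4+3=23  i=0=0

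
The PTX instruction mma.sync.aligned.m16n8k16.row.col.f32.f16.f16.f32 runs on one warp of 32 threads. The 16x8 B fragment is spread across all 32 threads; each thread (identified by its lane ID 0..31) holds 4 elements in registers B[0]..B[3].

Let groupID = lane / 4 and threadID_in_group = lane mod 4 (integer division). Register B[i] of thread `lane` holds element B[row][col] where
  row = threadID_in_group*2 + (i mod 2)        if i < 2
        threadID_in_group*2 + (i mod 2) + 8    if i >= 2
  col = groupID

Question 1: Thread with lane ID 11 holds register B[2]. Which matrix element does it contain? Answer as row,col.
14,2

11: g=2,t=3
[2] (3*2+0+8,2) = (14,2)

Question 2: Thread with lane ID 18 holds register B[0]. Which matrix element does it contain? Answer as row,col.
lane 18⇒18/4=4, 18 mod 4=2
i=0  r:2·2+0+0⇒4  c:4

4,4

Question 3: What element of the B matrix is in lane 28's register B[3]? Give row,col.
9,7

L=28→G=28>>2=7, T=28&3=0
[3]→row 0·2+1+8=9  col G=7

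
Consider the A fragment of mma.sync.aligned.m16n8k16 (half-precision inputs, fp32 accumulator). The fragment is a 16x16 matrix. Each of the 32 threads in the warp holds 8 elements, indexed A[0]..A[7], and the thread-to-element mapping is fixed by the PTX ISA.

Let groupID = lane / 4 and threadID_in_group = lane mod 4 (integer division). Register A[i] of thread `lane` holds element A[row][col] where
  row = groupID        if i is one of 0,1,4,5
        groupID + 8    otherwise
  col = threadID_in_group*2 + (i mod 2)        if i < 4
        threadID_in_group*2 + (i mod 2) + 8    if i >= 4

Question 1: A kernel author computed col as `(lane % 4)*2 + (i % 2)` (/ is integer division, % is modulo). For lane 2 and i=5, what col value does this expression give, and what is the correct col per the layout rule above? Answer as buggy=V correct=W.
buggy=5 correct=13

`(lane % 4)*2 + (i % 2)`[2,5]->5
2: g=0,t=2
[5] (0+0,2*2+1+8) = (0,13)
col: 5 vs 13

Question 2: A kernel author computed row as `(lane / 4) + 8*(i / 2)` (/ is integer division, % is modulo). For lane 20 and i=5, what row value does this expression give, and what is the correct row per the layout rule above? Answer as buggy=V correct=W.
buggy=21 correct=5

`(lane / 4) + 8*(i / 2)`[20,5]=>21
lane 20=>20/4=5, 20 mod 4=0
i=5  r:5+0=>5  c:2·0+1+8=>9
row: 21 vs 5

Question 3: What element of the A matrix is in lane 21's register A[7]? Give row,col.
L=21->gid=21>>2=5, tid=21&3=1
[7]->row 5+8=13  col 1·2+1+8=11

13,11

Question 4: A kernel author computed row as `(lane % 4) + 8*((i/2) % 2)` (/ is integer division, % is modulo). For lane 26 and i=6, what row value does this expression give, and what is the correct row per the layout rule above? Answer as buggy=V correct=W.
buggy=10 correct=14

`(lane % 4) + 8*((i/2) % 2)`[26,6]->10
26: g=6,t=2
[6] (6+8,2*2+0+8) = (14,12)
row: 10 vs 14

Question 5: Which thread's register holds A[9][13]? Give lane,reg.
6,7

r=9->g=1,rb=1  c=13->cb=1,t=2,b0=1
L=1*4+2=6  i=1*4+1*2+1=7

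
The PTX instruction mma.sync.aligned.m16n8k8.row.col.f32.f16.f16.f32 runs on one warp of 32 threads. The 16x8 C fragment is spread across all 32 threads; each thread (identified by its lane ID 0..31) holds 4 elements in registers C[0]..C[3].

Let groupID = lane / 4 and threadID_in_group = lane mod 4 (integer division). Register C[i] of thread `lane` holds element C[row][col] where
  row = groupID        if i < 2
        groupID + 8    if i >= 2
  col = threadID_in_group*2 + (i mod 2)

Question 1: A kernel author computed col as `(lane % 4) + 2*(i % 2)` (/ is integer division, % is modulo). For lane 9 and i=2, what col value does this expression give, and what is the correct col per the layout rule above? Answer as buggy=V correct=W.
`(lane % 4) + 2*(i % 2)`[9,2]→1
lane 9→9/4=2, 9 mod 4=1
i=2  r:2+8→10  c:2·1+0→2
col: 1 vs 2

buggy=1 correct=2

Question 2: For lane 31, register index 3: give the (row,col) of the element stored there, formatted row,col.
15,7

lane 31⇒31/4=7, 31 mod 4=3
i=3  r:7+8⇒15  c:2·3+1⇒7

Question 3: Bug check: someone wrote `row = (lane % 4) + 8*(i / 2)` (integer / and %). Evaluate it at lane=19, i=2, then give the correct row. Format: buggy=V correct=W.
buggy=11 correct=12

`(lane % 4) + 8*(i / 2)`[19,2]⇒11
lane 19: gr=4 (19/4), th=3 (19%4)
i=2: r=4+8=12, c=3*2+0=6
row: 11 vs 12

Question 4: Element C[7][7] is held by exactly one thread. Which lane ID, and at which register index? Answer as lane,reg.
r:7=>grp=7,rB=0  c:7=>tig=3,lo=1
L=7*4+3=31  i=0*2+1=1

31,1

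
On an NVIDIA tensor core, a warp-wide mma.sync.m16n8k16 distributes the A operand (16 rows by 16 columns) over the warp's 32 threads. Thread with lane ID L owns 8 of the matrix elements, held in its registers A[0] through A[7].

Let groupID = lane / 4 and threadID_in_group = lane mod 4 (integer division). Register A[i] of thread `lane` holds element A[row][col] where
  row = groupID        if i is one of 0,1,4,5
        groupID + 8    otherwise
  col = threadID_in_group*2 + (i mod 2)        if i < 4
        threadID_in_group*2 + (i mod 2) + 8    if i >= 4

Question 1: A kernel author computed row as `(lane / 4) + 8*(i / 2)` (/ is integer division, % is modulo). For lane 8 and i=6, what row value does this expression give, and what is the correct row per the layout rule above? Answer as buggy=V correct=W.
`(lane / 4) + 8*(i / 2)`[8,6]->26
8: gid=2,tid=0
[6] (2+8,0*2+0+8) = (10,8)
row: 26 vs 10

buggy=26 correct=10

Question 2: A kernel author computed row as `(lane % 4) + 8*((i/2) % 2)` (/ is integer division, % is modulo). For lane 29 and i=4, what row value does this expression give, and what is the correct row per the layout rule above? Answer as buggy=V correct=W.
buggy=1 correct=7

`(lane % 4) + 8*((i/2) % 2)`[29,4]→1
L=29→G=29>>2=7, T=29&3=1
[4]→row 7+0=7  col 1·2+0+8=10
row: 1 vs 7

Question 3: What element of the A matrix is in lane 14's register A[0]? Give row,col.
3,4

L=14⇒gr=14>>2=3, th=14&3=2
[0]⇒row 3+0=3  col 2·2+0+0=4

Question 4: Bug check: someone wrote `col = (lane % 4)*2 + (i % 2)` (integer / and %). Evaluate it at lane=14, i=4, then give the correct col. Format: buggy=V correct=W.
buggy=4 correct=12

`(lane % 4)*2 + (i % 2)`[14,4]=>4
lane 14=>14/4=3, 14 mod 4=2
i=4  r:3+0=>3  c:2·2+0+8=>12
col: 4 vs 12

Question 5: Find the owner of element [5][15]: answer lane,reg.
23,5

r=5->g=5,rb=0  c=15->cb=1,t=3,b0=1
L=5*4+3=23  i=1*4+0*2+1=5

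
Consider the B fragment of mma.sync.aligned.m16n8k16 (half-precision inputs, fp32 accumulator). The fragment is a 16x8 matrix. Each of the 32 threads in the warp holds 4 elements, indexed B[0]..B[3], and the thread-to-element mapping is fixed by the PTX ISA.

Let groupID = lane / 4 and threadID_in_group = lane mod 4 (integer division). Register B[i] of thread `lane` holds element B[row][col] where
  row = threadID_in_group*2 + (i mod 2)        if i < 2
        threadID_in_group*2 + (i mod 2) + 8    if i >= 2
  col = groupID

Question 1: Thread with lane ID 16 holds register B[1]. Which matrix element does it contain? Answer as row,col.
1,4

16: gr=4,th=0
[1] (0*2+1+0,4) = (1,4)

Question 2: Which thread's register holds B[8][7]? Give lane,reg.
28,2

c=7->g=7  r=8->rb=1,t=0,b0=0
L=7*4+0=28  i=1*2+0=2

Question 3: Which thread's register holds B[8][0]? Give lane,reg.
c=0->g=0  r=8->rb=1,t=0,b0=0
L=0*4+0=0  i=1*2+0=2

0,2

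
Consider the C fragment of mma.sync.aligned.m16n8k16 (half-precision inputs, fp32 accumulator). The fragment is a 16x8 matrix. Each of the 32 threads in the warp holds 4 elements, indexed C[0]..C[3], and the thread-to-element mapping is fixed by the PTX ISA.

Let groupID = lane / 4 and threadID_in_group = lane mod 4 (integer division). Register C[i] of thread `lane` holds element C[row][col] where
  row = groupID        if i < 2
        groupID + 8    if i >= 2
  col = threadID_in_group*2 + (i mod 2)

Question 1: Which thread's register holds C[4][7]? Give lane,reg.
r=4->g=4,rb=0  c=7->t=3,b0=1
L=4*4+3=19  i=0*2+1=1

19,1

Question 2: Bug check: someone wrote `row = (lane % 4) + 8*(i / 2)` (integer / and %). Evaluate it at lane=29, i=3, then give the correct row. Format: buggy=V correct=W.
`(lane % 4) + 8*(i / 2)`[29,3]=>9
29: grp=7,tig=1
[3] (7+8,1*2+1) = (15,3)
row: 9 vs 15

buggy=9 correct=15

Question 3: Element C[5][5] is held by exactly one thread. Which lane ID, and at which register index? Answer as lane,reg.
r:5=>grp=5,rB=0  c:5=>tig=2,lo=1
L=5*4+2=22  i=0*2+1=1

22,1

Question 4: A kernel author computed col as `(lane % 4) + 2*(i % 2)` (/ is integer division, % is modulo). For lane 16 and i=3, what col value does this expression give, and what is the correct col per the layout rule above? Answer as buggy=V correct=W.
`(lane % 4) + 2*(i % 2)`[16,3]->2
L=16->g=16>>2=4, t=16&3=0
[3]->row 4+8=12  col 0·2+1=1
col: 2 vs 1

buggy=2 correct=1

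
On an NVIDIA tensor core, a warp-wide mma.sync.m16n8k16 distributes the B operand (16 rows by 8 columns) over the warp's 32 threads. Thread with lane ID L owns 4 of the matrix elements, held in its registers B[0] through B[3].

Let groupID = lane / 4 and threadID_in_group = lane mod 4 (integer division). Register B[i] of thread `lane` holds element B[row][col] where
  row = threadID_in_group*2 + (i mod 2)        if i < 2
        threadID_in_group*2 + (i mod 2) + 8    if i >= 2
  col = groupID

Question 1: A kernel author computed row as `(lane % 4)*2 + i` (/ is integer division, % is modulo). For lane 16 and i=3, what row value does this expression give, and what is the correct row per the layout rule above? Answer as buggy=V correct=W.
buggy=3 correct=9

`(lane % 4)*2 + i`[16,3]->3
L=16->g=16>>2=4, t=16&3=0
[3]->row 0·2+1+8=9  col g=4
row: 3 vs 9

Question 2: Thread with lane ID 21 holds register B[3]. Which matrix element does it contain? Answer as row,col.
21: g=5,t=1
[3] (1*2+1+8,5) = (11,5)

11,5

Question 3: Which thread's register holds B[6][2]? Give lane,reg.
11,0

c:2=>grp=2  r:6=>rB=0,tig=3,lo=0
L=2*4+3=11  i=0*2+0=0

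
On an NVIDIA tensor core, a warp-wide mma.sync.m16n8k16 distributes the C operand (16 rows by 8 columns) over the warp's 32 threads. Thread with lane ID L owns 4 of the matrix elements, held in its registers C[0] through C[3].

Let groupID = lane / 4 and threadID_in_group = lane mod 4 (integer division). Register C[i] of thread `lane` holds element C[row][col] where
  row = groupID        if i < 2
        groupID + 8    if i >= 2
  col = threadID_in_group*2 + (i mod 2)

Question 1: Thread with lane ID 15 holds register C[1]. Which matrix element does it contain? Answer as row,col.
3,7

15: g=3,t=3
[1] (3+0,3*2+1) = (3,7)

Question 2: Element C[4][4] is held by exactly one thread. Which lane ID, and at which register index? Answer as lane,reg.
r: 4->gid=4,r8=0  c: 4->tid=2,i&1=0
L=4*4+2=18  i=0*2+0=0

18,0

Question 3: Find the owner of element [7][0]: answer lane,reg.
r: 7->gid=7,r8=0  c: 0->tid=0,i&1=0
L=7*4+0=28  i=0*2+0=0

28,0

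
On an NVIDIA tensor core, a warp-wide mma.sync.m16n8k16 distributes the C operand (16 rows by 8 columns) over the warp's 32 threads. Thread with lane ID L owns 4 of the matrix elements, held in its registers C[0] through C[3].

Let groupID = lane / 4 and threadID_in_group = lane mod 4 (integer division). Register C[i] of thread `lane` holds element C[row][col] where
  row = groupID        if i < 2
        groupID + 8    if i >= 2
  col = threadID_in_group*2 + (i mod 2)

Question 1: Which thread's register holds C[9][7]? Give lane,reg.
r=9⇒gr=1,Rb=1  c=7⇒th=3,odd=1
L=1*4+3=7  i=1*2+1=3

7,3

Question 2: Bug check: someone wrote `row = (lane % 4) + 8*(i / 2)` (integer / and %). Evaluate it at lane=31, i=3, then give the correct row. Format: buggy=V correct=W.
`(lane % 4) + 8*(i / 2)`[31,3]⇒11
lane 31: gr=7 (31/4), th=3 (31%4)
i=3: r=7+8=15, c=3*2+1=7
row: 11 vs 15

buggy=11 correct=15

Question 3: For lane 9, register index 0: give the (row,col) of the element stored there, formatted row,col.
L=9->gid=9>>2=2, tid=9&3=1
[0]->row 2+0=2  col 1·2+0=2

2,2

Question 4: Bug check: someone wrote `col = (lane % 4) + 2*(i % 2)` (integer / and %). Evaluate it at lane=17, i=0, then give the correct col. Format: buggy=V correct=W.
buggy=1 correct=2

`(lane % 4) + 2*(i % 2)`[17,0]->1
lane 17: g=4 (17/4), t=1 (17%4)
i=0: r=4+0=4, c=1*2+0=2
col: 1 vs 2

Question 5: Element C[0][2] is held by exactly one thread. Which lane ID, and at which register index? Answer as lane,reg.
1,0

r=0->g=0,rb=0  c=2->t=1,b0=0
L=0*4+1=1  i=0*2+0=0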